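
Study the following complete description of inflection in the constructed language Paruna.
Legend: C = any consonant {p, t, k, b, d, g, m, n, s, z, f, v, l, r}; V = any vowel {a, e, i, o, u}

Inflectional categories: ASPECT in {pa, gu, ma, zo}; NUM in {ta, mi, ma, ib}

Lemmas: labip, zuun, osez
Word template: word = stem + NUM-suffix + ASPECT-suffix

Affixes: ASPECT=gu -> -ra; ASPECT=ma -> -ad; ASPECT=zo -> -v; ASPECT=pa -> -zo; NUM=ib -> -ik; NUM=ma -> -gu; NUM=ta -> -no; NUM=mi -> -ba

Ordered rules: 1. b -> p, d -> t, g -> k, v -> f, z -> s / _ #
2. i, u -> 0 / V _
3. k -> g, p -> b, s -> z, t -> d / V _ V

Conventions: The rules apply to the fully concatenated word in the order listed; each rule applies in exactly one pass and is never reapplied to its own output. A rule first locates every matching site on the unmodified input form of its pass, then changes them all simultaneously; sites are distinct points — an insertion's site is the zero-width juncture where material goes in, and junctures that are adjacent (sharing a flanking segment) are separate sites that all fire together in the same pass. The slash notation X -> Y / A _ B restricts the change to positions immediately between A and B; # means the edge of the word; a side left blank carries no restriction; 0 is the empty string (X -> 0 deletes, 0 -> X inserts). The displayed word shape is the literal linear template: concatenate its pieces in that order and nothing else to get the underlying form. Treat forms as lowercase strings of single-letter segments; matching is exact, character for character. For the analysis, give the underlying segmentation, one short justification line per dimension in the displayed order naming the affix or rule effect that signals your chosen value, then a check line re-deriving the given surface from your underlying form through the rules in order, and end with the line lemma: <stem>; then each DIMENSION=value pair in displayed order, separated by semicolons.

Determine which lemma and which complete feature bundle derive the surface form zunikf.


underlying: zuun-ik-v
ASPECT=zo - signalled by the affix -v
NUM=ib - signalled by the affix -ik
check: zuunikv -> zuunikf -> zunikf -> zunikf
lemma: zuun; ASPECT=zo; NUM=ib


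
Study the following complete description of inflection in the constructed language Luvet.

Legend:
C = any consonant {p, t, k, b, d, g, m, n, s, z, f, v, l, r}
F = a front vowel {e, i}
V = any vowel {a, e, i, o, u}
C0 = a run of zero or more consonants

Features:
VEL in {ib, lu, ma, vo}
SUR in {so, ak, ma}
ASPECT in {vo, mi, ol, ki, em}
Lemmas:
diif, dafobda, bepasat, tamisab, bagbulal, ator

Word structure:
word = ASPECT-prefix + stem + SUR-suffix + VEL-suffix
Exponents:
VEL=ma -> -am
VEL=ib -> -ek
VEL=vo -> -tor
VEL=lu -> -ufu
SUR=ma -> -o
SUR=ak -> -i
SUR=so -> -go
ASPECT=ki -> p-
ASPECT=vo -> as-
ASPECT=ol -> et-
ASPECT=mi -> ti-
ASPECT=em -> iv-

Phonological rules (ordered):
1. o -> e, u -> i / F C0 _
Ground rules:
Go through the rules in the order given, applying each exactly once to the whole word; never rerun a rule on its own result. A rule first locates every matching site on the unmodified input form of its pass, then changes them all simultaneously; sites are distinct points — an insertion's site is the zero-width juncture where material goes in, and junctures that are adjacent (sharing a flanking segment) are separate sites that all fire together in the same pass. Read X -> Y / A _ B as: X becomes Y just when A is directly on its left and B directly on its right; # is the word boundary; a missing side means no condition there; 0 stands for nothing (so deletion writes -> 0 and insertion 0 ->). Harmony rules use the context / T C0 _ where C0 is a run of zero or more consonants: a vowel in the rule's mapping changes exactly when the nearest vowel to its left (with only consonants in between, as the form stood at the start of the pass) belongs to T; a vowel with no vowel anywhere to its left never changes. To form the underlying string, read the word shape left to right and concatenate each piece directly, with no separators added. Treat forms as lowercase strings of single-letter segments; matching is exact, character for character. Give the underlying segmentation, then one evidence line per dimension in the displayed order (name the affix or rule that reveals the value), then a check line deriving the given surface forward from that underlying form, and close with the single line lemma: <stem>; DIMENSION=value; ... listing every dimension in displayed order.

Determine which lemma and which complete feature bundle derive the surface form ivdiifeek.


underlying: iv-diif-o-ek
VEL=ib - signalled by the affix -ek
SUR=ma - signalled by the affix -o
ASPECT=em - signalled by the affix iv-
check: ivdiifoek -> ivdiifeek
lemma: diif; VEL=ib; SUR=ma; ASPECT=em


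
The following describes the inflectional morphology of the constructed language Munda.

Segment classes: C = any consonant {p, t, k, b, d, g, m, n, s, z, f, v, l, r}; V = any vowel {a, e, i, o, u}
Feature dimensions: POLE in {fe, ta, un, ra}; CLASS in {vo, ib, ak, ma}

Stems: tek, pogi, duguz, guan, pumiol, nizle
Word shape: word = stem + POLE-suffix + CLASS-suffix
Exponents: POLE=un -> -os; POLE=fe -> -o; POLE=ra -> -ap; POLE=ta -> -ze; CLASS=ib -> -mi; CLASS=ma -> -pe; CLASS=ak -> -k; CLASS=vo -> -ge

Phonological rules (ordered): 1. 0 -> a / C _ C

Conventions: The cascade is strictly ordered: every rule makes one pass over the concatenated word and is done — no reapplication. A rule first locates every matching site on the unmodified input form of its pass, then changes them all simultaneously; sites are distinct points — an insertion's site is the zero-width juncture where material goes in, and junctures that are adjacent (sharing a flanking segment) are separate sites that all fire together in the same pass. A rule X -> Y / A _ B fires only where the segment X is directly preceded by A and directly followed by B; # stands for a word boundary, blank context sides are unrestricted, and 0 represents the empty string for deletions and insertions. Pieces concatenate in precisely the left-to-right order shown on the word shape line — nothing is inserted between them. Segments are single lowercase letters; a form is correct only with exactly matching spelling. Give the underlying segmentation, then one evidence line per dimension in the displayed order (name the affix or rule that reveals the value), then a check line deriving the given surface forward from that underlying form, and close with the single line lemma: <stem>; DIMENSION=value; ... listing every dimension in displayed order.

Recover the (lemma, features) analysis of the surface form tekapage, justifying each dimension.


underlying: tek-ap-ge
POLE=ra - signalled by the affix -ap
CLASS=vo - signalled by the affix -ge
check: tekapge -> tekapage
lemma: tek; POLE=ra; CLASS=vo


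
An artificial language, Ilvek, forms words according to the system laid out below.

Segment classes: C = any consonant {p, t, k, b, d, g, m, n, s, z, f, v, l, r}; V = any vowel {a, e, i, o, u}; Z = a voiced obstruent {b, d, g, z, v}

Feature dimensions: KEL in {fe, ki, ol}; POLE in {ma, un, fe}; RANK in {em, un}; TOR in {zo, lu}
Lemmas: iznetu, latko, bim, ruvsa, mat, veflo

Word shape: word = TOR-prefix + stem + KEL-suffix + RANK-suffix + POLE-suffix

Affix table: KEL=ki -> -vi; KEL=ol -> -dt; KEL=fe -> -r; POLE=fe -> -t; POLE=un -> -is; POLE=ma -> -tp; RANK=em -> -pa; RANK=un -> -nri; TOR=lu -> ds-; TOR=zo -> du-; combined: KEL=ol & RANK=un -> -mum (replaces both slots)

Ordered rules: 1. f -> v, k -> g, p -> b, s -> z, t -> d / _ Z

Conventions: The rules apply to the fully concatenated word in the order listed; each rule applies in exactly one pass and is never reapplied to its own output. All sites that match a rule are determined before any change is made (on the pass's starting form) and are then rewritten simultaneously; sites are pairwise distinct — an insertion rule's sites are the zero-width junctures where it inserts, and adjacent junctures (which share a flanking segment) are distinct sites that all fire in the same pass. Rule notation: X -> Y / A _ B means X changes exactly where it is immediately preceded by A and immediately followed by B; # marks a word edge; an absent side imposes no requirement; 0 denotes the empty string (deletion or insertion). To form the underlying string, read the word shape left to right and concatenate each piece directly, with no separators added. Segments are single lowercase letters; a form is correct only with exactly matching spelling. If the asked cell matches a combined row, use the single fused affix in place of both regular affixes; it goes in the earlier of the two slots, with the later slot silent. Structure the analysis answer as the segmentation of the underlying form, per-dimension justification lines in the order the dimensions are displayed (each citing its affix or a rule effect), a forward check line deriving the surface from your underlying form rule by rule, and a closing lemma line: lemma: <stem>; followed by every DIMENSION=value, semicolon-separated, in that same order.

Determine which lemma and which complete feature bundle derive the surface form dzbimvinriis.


underlying: ds-bim-vi-nri-is
KEL=ki - signalled by the affix -vi
POLE=un - signalled by the affix -is
RANK=un - signalled by the affix -nri
TOR=lu - signalled by the affix ds-
check: dsbimvinriis -> dzbimvinriis
lemma: bim; KEL=ki; POLE=un; RANK=un; TOR=lu


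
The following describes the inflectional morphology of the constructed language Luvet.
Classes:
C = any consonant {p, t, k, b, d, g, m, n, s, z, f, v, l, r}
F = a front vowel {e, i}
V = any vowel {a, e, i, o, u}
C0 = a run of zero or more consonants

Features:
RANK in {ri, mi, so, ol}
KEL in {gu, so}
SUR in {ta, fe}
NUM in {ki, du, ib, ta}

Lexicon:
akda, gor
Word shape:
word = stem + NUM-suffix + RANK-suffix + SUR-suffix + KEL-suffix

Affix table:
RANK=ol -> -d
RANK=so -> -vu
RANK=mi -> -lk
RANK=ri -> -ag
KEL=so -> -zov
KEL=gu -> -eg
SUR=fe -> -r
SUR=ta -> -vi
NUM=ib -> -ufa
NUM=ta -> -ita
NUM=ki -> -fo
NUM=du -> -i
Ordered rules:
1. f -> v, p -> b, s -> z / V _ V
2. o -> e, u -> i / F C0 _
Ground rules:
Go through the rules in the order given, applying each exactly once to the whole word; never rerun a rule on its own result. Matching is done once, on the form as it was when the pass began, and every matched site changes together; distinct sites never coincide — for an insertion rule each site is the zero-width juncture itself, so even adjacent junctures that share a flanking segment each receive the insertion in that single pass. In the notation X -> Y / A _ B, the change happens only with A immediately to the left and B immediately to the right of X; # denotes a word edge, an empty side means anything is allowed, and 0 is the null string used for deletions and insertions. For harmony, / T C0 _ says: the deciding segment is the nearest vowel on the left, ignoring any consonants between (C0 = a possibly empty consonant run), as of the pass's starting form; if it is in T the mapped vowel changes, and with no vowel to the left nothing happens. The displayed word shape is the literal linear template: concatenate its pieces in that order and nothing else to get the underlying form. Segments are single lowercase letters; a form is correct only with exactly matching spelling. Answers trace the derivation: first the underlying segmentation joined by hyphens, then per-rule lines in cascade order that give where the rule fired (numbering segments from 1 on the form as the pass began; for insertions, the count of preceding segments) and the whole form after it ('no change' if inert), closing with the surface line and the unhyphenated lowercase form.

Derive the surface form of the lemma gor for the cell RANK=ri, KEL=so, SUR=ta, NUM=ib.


underlying: gor-ufa-ag-vi-zov
1. f -> v, p -> b, s -> z / V _ V: fires at position(s) 5: goruvaagvizov
2. o -> e, u -> i / F C0 _: fires at position(s) 12: goruvaagvizev
surface: goruvaagvizev


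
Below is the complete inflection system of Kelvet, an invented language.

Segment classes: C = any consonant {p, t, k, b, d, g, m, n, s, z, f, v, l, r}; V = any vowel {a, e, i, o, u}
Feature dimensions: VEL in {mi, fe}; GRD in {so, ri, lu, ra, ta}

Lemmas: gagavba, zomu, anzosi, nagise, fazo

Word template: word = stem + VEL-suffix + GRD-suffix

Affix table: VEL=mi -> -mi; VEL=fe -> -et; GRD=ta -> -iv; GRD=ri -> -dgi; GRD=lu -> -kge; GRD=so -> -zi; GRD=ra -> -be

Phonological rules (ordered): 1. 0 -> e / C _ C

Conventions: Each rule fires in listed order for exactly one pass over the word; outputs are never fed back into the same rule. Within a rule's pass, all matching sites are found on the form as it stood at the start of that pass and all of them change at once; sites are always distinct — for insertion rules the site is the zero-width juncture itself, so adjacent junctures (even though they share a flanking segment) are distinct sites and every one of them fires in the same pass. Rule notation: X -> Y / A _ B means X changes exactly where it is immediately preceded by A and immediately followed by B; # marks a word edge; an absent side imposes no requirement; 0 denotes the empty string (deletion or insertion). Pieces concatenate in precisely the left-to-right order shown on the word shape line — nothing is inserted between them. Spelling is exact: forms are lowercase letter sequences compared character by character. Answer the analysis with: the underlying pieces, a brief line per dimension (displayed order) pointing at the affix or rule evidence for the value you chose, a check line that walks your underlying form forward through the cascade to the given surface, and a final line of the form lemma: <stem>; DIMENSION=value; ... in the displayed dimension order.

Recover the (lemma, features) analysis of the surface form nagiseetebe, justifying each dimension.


underlying: nagise-et-be
VEL=fe - signalled by the affix -et
GRD=ra - signalled by the affix -be
check: nagiseetbe -> nagiseetebe
lemma: nagise; VEL=fe; GRD=ra


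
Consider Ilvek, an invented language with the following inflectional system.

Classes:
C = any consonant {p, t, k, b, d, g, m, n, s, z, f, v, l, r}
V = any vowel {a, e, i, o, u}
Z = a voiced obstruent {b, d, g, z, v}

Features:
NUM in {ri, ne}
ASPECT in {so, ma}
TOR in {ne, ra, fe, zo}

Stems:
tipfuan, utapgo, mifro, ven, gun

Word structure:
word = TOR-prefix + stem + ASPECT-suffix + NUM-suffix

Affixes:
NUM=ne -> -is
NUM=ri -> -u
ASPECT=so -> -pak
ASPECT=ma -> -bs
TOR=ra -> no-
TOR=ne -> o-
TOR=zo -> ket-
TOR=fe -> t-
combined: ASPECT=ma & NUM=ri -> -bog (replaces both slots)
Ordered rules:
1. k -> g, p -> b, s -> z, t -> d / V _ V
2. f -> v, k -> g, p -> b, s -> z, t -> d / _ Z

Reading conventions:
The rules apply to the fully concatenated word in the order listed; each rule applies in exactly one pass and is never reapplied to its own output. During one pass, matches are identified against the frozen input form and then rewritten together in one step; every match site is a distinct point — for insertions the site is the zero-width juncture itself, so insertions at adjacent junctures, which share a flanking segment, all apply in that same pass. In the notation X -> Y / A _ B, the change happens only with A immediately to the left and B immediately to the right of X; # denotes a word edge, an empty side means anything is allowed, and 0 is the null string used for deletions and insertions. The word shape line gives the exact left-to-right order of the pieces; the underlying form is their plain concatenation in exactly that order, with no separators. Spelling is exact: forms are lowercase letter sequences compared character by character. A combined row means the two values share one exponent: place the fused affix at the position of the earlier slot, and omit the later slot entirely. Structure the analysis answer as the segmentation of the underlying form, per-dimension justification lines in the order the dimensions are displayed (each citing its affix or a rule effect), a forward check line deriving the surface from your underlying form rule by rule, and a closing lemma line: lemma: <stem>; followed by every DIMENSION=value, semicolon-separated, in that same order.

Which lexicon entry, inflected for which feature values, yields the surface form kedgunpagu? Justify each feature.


underlying: ket-gun-pak-u
NUM=ri - signalled by the affix -u
ASPECT=so - signalled by the affix -pak
TOR=zo - signalled by the affix ket-
check: ketgunpaku -> ketgunpagu -> kedgunpagu
lemma: gun; NUM=ri; ASPECT=so; TOR=zo


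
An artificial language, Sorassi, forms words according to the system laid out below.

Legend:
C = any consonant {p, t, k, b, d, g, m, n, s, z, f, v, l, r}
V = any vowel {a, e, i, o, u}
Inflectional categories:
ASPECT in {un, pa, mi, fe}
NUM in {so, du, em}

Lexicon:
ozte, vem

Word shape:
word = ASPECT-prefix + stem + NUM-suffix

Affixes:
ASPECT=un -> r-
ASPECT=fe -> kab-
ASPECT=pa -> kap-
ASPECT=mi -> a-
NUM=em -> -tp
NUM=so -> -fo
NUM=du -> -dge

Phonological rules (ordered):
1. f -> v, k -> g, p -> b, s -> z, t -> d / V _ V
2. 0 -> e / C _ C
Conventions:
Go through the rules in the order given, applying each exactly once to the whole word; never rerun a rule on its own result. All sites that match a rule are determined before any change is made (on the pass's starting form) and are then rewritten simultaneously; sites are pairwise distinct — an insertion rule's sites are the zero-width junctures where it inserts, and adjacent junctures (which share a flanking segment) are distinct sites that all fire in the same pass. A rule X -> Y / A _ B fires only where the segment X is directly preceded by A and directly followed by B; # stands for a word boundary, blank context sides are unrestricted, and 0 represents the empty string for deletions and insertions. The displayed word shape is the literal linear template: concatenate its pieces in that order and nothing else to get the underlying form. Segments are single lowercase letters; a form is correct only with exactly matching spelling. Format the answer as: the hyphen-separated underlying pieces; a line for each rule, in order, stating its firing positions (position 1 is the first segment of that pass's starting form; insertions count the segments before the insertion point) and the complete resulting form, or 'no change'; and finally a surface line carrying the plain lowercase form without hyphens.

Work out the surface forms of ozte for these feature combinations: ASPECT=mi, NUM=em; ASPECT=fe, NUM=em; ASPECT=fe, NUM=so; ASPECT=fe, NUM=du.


cell ASPECT=mi, NUM=em:
underlying: a-ozte-tp
1. f -> v, k -> g, p -> b, s -> z, t -> d / V _ V: no change
2. 0 -> e / C _ C: inserts after position(s) 3, 6: aozetetep
surface: aozetetep

cell ASPECT=fe, NUM=em:
underlying: kab-ozte-tp
1. f -> v, k -> g, p -> b, s -> z, t -> d / V _ V: no change
2. 0 -> e / C _ C: inserts after position(s) 5, 8: kabozetetep
surface: kabozetetep

cell ASPECT=fe, NUM=so:
underlying: kab-ozte-fo
1. f -> v, k -> g, p -> b, s -> z, t -> d / V _ V: fires at position(s) 8: kaboztevo
2. 0 -> e / C _ C: inserts after position(s) 5: kabozetevo
surface: kabozetevo

cell ASPECT=fe, NUM=du:
underlying: kab-ozte-dge
1. f -> v, k -> g, p -> b, s -> z, t -> d / V _ V: no change
2. 0 -> e / C _ C: inserts after position(s) 5, 8: kabozetedege
surface: kabozetedege


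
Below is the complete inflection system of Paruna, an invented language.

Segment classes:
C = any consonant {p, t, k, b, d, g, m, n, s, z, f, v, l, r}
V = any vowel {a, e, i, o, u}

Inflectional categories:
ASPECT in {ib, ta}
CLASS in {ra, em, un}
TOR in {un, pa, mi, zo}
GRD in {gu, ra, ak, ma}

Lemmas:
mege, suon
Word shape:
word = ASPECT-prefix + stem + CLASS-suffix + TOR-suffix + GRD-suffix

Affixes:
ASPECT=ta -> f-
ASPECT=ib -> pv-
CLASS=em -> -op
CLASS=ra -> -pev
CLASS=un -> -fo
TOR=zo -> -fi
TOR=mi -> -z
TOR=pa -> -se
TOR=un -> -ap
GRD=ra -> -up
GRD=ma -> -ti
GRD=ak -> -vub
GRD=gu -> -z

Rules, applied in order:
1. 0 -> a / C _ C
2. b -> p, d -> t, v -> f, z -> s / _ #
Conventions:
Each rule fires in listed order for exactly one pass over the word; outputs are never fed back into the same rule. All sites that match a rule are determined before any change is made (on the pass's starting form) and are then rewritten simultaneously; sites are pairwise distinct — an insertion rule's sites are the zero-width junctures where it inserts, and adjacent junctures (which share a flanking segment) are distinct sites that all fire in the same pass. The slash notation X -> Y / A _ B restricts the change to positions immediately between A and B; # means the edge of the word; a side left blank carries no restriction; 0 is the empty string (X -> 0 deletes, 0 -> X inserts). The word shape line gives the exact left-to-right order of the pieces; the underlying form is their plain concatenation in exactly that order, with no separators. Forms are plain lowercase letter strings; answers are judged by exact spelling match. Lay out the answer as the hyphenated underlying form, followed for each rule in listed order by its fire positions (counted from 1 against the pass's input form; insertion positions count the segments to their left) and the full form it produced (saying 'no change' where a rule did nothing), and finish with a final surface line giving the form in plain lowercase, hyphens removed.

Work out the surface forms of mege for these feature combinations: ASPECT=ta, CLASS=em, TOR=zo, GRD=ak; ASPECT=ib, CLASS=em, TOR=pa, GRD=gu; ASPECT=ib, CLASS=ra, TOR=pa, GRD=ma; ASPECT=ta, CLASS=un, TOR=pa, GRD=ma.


cell ASPECT=ta, CLASS=em, TOR=zo, GRD=ak:
underlying: f-mege-op-fi-vub
1. 0 -> a / C _ C: inserts after position(s) 1, 7: famegeopafivub
2. b -> p, d -> t, v -> f, z -> s / _ #: fires at position(s) 14: famegeopafivup
surface: famegeopafivup

cell ASPECT=ib, CLASS=em, TOR=pa, GRD=gu:
underlying: pv-mege-op-se-z
1. 0 -> a / C _ C: inserts after position(s) 1, 2, 8: pavamegeopasez
2. b -> p, d -> t, v -> f, z -> s / _ #: fires at position(s) 14: pavamegeopases
surface: pavamegeopases

cell ASPECT=ib, CLASS=ra, TOR=pa, GRD=ma:
underlying: pv-mege-pev-se-ti
1. 0 -> a / C _ C: inserts after position(s) 1, 2, 9: pavamegepevaseti
2. b -> p, d -> t, v -> f, z -> s / _ #: no change
surface: pavamegepevaseti

cell ASPECT=ta, CLASS=un, TOR=pa, GRD=ma:
underlying: f-mege-fo-se-ti
1. 0 -> a / C _ C: inserts after position(s) 1: famegefoseti
2. b -> p, d -> t, v -> f, z -> s / _ #: no change
surface: famegefoseti


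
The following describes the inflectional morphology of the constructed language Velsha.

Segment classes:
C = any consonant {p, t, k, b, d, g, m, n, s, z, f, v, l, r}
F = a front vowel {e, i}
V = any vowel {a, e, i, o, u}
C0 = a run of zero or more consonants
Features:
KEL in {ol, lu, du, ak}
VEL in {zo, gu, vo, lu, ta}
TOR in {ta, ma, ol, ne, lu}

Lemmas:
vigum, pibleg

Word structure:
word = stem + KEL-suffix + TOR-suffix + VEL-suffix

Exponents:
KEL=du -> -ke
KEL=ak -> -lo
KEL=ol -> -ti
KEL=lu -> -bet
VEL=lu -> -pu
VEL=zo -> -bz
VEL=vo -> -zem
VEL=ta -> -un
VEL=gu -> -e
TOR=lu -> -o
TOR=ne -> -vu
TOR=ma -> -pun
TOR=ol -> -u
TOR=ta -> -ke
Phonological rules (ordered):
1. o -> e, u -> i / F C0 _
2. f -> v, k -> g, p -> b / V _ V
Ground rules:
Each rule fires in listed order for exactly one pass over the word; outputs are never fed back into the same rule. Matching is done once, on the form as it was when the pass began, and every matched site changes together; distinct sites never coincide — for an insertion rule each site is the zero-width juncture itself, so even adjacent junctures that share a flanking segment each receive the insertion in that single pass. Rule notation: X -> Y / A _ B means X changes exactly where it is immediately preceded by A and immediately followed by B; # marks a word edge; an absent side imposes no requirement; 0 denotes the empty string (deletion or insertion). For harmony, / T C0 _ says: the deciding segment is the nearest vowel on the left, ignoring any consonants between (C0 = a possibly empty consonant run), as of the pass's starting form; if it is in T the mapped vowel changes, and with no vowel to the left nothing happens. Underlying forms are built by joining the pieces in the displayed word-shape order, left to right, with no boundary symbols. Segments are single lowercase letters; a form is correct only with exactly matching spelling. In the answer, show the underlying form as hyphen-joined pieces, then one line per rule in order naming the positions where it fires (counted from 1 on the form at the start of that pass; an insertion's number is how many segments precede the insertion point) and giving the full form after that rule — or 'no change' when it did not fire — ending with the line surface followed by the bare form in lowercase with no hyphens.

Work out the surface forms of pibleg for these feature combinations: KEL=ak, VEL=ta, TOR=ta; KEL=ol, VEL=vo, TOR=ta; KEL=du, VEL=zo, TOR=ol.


cell KEL=ak, VEL=ta, TOR=ta:
underlying: pibleg-lo-ke-un
1. o -> e, u -> i / F C0 _: fires at position(s) 8, 11: pibleglekein
2. f -> v, k -> g, p -> b / V _ V: fires at position(s) 9: pibleglegein
surface: pibleglegein

cell KEL=ol, VEL=vo, TOR=ta:
underlying: pibleg-ti-ke-zem
1. o -> e, u -> i / F C0 _: no change
2. f -> v, k -> g, p -> b / V _ V: fires at position(s) 9: piblegtigezem
surface: piblegtigezem

cell KEL=du, VEL=zo, TOR=ol:
underlying: pibleg-ke-u-bz
1. o -> e, u -> i / F C0 _: fires at position(s) 9: piblegkeibz
2. f -> v, k -> g, p -> b / V _ V: no change
surface: piblegkeibz


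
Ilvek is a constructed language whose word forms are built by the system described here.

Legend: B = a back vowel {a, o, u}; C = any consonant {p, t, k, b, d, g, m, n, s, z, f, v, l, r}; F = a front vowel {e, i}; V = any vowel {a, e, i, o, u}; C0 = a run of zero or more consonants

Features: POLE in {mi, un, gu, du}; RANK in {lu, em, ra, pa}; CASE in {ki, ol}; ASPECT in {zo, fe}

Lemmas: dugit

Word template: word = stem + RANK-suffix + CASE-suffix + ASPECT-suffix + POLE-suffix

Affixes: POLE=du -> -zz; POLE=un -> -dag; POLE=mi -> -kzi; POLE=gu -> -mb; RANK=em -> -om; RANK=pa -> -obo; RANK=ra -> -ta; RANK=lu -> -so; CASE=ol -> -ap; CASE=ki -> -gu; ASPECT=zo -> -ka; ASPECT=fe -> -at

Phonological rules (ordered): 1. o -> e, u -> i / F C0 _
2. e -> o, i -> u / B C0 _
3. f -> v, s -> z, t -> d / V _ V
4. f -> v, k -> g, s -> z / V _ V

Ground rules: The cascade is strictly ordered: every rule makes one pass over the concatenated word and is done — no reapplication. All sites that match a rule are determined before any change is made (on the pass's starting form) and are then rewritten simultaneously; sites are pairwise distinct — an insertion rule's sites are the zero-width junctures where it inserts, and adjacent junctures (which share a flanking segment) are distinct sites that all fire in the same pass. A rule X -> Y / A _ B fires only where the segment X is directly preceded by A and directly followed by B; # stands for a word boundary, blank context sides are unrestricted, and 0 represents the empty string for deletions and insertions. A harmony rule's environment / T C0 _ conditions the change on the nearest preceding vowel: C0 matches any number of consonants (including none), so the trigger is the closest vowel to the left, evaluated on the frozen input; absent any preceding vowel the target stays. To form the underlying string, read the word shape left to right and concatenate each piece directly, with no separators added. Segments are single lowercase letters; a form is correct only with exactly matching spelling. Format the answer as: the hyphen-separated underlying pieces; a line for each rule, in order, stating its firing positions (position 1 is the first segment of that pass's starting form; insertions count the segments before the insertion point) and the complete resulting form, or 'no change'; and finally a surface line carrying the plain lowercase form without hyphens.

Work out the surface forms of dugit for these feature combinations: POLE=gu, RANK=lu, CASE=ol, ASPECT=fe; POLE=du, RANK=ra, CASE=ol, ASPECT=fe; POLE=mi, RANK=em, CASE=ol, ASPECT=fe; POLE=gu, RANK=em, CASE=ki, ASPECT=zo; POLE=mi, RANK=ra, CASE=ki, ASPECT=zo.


cell POLE=gu, RANK=lu, CASE=ol, ASPECT=fe:
underlying: dugit-so-ap-at-mb
1. o -> e, u -> i / F C0 _: fires at position(s) 7: dugitseapatmb
2. e -> o, i -> u / B C0 _: fires at position(s) 4: dugutseapatmb
3. f -> v, s -> z, t -> d / V _ V: no change
4. f -> v, k -> g, s -> z / V _ V: no change
surface: dugutseapatmb

cell POLE=du, RANK=ra, CASE=ol, ASPECT=fe:
underlying: dugit-ta-ap-at-zz
1. o -> e, u -> i / F C0 _: no change
2. e -> o, i -> u / B C0 _: fires at position(s) 4: duguttaapatzz
3. f -> v, s -> z, t -> d / V _ V: no change
4. f -> v, k -> g, s -> z / V _ V: no change
surface: duguttaapatzz

cell POLE=mi, RANK=em, CASE=ol, ASPECT=fe:
underlying: dugit-om-ap-at-kzi
1. o -> e, u -> i / F C0 _: fires at position(s) 6: dugitemapatkzi
2. e -> o, i -> u / B C0 _: fires at position(s) 4, 14: dugutemapatkzu
3. f -> v, s -> z, t -> d / V _ V: fires at position(s) 5: dugudemapatkzu
4. f -> v, k -> g, s -> z / V _ V: no change
surface: dugudemapatkzu

cell POLE=gu, RANK=em, CASE=ki, ASPECT=zo:
underlying: dugit-om-gu-ka-mb
1. o -> e, u -> i / F C0 _: fires at position(s) 6: dugitemgukamb
2. e -> o, i -> u / B C0 _: fires at position(s) 4: dugutemgukamb
3. f -> v, s -> z, t -> d / V _ V: fires at position(s) 5: dugudemgukamb
4. f -> v, k -> g, s -> z / V _ V: fires at position(s) 10: dugudemgugamb
surface: dugudemgugamb

cell POLE=mi, RANK=ra, CASE=ki, ASPECT=zo:
underlying: dugit-ta-gu-ka-kzi
1. o -> e, u -> i / F C0 _: no change
2. e -> o, i -> u / B C0 _: fires at position(s) 4, 14: duguttagukakzu
3. f -> v, s -> z, t -> d / V _ V: no change
4. f -> v, k -> g, s -> z / V _ V: fires at position(s) 10: duguttagugakzu
surface: duguttagugakzu


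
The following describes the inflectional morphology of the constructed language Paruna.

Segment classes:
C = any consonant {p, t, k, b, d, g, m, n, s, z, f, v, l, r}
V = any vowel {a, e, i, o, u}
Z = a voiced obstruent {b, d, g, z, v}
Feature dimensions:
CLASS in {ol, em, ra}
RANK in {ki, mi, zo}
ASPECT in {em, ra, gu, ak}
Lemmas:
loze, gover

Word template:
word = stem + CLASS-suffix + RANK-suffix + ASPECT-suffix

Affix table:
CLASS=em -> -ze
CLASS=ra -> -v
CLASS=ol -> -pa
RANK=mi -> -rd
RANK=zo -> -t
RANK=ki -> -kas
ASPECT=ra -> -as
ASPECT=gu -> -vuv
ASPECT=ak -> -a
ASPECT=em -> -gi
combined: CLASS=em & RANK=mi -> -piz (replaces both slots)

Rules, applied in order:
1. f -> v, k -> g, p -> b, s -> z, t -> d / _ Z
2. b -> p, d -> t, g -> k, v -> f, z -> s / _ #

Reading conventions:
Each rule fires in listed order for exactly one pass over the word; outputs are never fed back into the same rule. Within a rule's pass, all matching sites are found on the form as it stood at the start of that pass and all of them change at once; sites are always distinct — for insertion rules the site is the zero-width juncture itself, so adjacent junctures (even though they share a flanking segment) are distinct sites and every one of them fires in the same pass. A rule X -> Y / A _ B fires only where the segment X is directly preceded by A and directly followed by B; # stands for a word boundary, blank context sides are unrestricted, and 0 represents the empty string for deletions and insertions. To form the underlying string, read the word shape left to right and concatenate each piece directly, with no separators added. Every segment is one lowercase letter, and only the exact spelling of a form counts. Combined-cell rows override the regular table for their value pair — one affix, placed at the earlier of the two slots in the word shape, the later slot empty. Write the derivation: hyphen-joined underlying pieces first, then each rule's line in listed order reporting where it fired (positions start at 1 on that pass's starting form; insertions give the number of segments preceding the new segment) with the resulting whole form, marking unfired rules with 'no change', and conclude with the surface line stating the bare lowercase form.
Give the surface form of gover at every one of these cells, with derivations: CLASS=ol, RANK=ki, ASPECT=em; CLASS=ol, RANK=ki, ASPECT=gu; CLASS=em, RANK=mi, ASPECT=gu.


cell CLASS=ol, RANK=ki, ASPECT=em:
underlying: gover-pa-kas-gi
1. f -> v, k -> g, p -> b, s -> z, t -> d / _ Z: fires at position(s) 10: goverpakazgi
2. b -> p, d -> t, g -> k, v -> f, z -> s / _ #: no change
surface: goverpakazgi

cell CLASS=ol, RANK=ki, ASPECT=gu:
underlying: gover-pa-kas-vuv
1. f -> v, k -> g, p -> b, s -> z, t -> d / _ Z: fires at position(s) 10: goverpakazvuv
2. b -> p, d -> t, g -> k, v -> f, z -> s / _ #: fires at position(s) 13: goverpakazvuf
surface: goverpakazvuf

cell CLASS=em, RANK=mi, ASPECT=gu:
underlying: gover-piz-vuv
1. f -> v, k -> g, p -> b, s -> z, t -> d / _ Z: no change
2. b -> p, d -> t, g -> k, v -> f, z -> s / _ #: fires at position(s) 11: goverpizvuf
surface: goverpizvuf


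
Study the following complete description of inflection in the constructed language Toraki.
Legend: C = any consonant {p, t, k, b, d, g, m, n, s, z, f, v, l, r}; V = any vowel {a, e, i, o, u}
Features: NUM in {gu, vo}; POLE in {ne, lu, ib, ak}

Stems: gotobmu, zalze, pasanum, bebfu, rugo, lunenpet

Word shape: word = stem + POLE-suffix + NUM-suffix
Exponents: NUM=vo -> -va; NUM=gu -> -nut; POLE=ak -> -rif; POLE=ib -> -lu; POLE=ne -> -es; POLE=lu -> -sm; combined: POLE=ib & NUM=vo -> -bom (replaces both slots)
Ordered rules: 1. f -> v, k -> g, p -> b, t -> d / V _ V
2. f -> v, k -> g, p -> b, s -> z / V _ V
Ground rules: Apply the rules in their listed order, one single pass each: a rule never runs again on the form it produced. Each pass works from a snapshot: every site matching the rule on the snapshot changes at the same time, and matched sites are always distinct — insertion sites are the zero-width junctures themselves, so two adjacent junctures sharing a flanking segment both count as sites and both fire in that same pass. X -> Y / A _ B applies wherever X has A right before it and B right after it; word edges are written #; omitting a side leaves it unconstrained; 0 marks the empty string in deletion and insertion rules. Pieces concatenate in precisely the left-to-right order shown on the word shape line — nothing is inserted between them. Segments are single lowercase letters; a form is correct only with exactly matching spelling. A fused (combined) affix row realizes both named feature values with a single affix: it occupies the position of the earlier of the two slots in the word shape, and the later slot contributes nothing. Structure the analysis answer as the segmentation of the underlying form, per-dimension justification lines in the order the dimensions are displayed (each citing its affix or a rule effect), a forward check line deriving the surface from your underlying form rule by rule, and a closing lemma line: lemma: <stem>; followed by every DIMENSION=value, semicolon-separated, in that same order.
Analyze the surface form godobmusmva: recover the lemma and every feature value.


underlying: gotobmu-sm-va
NUM=vo - signalled by the affix -va
POLE=lu - signalled by the affix -sm
check: gotobmusmva -> godobmusmva -> godobmusmva
lemma: gotobmu; NUM=vo; POLE=lu


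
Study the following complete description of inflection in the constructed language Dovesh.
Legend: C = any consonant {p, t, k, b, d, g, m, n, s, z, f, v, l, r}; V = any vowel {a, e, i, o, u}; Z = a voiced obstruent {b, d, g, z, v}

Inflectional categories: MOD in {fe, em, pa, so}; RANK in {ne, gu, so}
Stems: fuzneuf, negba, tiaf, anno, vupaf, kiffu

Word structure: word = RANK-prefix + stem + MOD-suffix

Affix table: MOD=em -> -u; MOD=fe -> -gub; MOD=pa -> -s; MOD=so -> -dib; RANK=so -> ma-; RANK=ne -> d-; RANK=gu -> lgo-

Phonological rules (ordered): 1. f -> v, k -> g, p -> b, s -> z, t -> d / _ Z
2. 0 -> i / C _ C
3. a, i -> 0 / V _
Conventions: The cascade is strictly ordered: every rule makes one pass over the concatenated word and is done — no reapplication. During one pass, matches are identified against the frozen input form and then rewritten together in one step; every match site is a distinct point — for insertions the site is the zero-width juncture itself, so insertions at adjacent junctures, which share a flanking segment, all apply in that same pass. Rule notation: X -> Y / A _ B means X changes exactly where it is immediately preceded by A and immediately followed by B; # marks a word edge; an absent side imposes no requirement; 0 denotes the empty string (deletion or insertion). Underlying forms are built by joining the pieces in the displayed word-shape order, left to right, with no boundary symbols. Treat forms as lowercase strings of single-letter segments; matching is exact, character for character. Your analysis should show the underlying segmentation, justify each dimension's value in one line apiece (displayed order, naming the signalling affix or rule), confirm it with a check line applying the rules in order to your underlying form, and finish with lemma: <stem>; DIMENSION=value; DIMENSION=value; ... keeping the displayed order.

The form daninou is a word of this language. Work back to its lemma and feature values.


underlying: d-anno-u
MOD=em - signalled by the affix -u
RANK=ne - signalled by the affix d-
check: dannou -> dannou -> daninou -> daninou
lemma: anno; MOD=em; RANK=ne


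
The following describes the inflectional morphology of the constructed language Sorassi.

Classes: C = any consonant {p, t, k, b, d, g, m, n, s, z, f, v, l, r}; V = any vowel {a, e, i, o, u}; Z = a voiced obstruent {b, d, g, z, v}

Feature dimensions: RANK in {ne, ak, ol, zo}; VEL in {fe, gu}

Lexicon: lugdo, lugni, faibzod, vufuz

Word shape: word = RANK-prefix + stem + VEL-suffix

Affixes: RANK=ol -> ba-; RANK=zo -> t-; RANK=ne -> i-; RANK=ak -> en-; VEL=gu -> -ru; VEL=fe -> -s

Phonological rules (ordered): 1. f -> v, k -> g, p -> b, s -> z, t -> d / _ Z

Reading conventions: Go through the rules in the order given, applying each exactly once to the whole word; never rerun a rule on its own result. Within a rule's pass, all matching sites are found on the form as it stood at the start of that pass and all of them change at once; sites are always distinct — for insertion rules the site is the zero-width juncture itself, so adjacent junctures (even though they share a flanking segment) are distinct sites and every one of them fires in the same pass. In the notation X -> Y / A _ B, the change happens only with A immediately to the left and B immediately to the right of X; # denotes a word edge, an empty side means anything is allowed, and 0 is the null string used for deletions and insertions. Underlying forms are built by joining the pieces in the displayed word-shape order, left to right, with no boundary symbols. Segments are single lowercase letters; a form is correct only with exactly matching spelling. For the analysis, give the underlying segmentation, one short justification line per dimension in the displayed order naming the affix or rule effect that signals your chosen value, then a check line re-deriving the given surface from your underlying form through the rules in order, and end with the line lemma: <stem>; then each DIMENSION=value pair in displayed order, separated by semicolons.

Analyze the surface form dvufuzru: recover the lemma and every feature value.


underlying: t-vufuz-ru
RANK=zo - signalled by the affix t-
VEL=gu - signalled by the affix -ru
check: tvufuzru -> dvufuzru
lemma: vufuz; RANK=zo; VEL=gu


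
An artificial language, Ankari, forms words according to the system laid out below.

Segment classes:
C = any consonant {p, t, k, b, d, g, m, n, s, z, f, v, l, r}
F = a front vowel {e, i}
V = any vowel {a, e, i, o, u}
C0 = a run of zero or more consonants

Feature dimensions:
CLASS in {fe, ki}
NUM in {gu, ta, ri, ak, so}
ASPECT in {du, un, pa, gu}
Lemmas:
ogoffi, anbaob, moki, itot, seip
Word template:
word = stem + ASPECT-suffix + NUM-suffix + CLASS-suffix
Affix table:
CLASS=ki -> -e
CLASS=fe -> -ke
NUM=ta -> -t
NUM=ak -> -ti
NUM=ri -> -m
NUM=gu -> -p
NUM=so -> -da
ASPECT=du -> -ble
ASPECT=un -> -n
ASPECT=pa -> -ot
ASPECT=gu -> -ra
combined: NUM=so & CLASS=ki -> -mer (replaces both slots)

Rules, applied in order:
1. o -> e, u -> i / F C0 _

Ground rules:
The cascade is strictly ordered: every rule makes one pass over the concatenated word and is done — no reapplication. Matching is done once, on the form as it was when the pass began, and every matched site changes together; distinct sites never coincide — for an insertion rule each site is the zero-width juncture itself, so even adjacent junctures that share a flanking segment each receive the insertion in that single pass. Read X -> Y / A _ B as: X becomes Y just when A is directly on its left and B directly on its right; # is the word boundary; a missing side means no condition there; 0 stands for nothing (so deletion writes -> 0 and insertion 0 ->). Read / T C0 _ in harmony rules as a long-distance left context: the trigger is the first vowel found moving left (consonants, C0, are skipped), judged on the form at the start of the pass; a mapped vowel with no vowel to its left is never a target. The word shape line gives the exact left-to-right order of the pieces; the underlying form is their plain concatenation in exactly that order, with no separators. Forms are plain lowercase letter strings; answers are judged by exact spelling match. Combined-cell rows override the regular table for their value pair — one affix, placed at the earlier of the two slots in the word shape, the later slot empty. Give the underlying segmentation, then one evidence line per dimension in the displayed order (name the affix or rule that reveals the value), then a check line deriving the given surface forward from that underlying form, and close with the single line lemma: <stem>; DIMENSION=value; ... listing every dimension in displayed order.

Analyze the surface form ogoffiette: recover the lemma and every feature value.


underlying: ogoffi-ot-t-e
CLASS=ki - signalled by the affix -e
NUM=ta - signalled by the affix -t
ASPECT=pa - signalled by the affix -ot
check: ogoffiotte -> ogoffiette
lemma: ogoffi; CLASS=ki; NUM=ta; ASPECT=pa
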